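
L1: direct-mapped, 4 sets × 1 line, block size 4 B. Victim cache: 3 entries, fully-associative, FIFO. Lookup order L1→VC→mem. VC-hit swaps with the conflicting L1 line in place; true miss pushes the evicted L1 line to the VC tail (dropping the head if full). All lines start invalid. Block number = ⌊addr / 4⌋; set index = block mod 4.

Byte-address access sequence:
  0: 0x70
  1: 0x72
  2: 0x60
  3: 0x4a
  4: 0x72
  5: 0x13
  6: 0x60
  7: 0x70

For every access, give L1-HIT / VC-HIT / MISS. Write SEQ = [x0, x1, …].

#0 0x70→b28/s0 MISS; vc=[]
#1 0x72→b28/s0 L1-HIT; vc=[]
#2 0x60→b24/s0 MISS; vc=[28]
#3 0x4a→b18/s2 MISS; vc=[28]
#4 0x72→b28/s0 VC-HIT; vc=[24]
#5 0x13→b4/s0 MISS; vc=[24,28]
#6 0x60→b24/s0 VC-HIT; vc=[4,28]
#7 0x70→b28/s0 VC-HIT; vc=[4,24]

SEQ = [MISS, L1-HIT, MISS, MISS, VC-HIT, MISS, VC-HIT, VC-HIT]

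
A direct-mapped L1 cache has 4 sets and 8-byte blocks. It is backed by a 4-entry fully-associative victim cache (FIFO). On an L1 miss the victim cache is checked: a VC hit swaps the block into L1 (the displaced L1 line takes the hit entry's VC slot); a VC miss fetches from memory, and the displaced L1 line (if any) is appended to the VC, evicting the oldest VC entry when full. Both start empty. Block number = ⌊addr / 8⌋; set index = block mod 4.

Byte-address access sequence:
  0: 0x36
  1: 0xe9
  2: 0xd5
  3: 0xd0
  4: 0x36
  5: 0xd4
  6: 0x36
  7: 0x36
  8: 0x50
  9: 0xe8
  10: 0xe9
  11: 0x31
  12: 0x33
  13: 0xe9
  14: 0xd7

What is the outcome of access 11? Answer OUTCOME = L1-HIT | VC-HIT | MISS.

OUTCOME = VC-HIT

0: 0x36 (blk 6, set 2) → MISS  vc=[]
1: 0xe9 (blk 29, set 1) → MISS  vc=[]
2: 0xd5 (blk 26, set 2) → MISS  vc=[6]
3: 0xd0 (blk 26, set 2) → L1-HIT  vc=[6]
4: 0x36 (blk 6, set 2) → VC-HIT  vc=[26]
5: 0xd4 (blk 26, set 2) → VC-HIT  vc=[6]
6: 0x36 (blk 6, set 2) → VC-HIT  vc=[26]
7: 0x36 (blk 6, set 2) → L1-HIT  vc=[26]
8: 0x50 (blk 10, set 2) → MISS  vc=[26, 6]
9: 0xe8 (blk 29, set 1) → L1-HIT  vc=[26, 6]
10: 0xe9 (blk 29, set 1) → L1-HIT  vc=[26, 6]
11: 0x31 (blk 6, set 2) → VC-HIT  vc=[26, 10]
12: 0x33 (blk 6, set 2) → L1-HIT  vc=[26, 10]
13: 0xe9 (blk 29, set 1) → L1-HIT  vc=[26, 10]
14: 0xd7 (blk 26, set 2) → VC-HIT  vc=[6, 10]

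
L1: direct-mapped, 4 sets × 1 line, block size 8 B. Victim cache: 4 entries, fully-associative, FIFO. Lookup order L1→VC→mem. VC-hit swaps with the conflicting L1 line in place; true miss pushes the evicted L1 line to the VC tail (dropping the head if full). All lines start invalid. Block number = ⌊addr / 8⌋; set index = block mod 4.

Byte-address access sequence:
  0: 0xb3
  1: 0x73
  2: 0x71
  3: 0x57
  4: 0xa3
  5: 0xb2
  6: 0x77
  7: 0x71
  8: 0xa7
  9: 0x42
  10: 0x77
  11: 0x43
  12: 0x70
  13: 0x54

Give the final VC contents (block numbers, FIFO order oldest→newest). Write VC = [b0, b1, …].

  [0] addr=0xb3 blk=22 s=2: MISS | VC []
  [1] addr=0x73 blk=14 s=2: MISS | VC [22]
  [2] addr=0x71 blk=14 s=2: L1-HIT | VC [22]
  [3] addr=0x57 blk=10 s=2: MISS | VC [22, 14]
  [4] addr=0xa3 blk=20 s=0: MISS | VC [22, 14]
  [5] addr=0xb2 blk=22 s=2: VC-HIT | VC [10, 14]
  [6] addr=0x77 blk=14 s=2: VC-HIT | VC [10, 22]
  [7] addr=0x71 blk=14 s=2: L1-HIT | VC [10, 22]
  [8] addr=0xa7 blk=20 s=0: L1-HIT | VC [10, 22]
  [9] addr=0x42 blk=8 s=0: MISS | VC [10, 22, 20]
  [10] addr=0x77 blk=14 s=2: L1-HIT | VC [10, 22, 20]
  [11] addr=0x43 blk=8 s=0: L1-HIT | VC [10, 22, 20]
  [12] addr=0x70 blk=14 s=2: L1-HIT | VC [10, 22, 20]
  [13] addr=0x54 blk=10 s=2: VC-HIT | VC [14, 22, 20]

VC = [14, 22, 20]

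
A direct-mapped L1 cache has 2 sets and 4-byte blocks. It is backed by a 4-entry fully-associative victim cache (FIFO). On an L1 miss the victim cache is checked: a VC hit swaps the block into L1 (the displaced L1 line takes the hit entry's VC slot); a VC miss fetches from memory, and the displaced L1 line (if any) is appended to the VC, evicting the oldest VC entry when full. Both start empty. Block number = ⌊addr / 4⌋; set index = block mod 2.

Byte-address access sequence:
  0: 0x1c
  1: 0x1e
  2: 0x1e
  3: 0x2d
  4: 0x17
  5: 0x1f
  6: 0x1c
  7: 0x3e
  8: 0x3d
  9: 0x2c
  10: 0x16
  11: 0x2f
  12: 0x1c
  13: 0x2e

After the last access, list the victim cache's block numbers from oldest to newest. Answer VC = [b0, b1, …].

VC = [5, 15, 7]

0: 0x1c (blk 7, set 1) → MISS  vc=[]
1: 0x1e (blk 7, set 1) → L1-HIT  vc=[]
2: 0x1e (blk 7, set 1) → L1-HIT  vc=[]
3: 0x2d (blk 11, set 1) → MISS  vc=[7]
4: 0x17 (blk 5, set 1) → MISS  vc=[7, 11]
5: 0x1f (blk 7, set 1) → VC-HIT  vc=[5, 11]
6: 0x1c (blk 7, set 1) → L1-HIT  vc=[5, 11]
7: 0x3e (blk 15, set 1) → MISS  vc=[5, 11, 7]
8: 0x3d (blk 15, set 1) → L1-HIT  vc=[5, 11, 7]
9: 0x2c (blk 11, set 1) → VC-HIT  vc=[5, 15, 7]
10: 0x16 (blk 5, set 1) → VC-HIT  vc=[11, 15, 7]
11: 0x2f (blk 11, set 1) → VC-HIT  vc=[5, 15, 7]
12: 0x1c (blk 7, set 1) → VC-HIT  vc=[5, 15, 11]
13: 0x2e (blk 11, set 1) → VC-HIT  vc=[5, 15, 7]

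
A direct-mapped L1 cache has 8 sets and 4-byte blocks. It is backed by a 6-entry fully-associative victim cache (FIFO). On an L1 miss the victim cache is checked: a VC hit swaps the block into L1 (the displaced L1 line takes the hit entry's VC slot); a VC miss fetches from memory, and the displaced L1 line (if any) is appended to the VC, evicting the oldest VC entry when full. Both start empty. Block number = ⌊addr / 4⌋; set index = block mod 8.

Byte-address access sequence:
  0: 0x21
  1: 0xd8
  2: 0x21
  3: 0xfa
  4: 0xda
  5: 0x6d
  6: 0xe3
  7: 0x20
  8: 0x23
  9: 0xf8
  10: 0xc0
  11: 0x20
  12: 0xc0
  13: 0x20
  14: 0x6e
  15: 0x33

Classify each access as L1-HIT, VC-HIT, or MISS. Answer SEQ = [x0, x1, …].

#0 0x21→b8/s0 MISS; vc=[]
#1 0xd8→b54/s6 MISS; vc=[]
#2 0x21→b8/s0 L1-HIT; vc=[]
#3 0xfa→b62/s6 MISS; vc=[54]
#4 0xda→b54/s6 VC-HIT; vc=[62]
#5 0x6d→b27/s3 MISS; vc=[62]
#6 0xe3→b56/s0 MISS; vc=[62,8]
#7 0x20→b8/s0 VC-HIT; vc=[62,56]
#8 0x23→b8/s0 L1-HIT; vc=[62,56]
#9 0xf8→b62/s6 VC-HIT; vc=[54,56]
#10 0xc0→b48/s0 MISS; vc=[54,56,8]
#11 0x20→b8/s0 VC-HIT; vc=[54,56,48]
#12 0xc0→b48/s0 VC-HIT; vc=[54,56,8]
#13 0x20→b8/s0 VC-HIT; vc=[54,56,48]
#14 0x6e→b27/s3 L1-HIT; vc=[54,56,48]
#15 0x33→b12/s4 MISS; vc=[54,56,48]

SEQ = [MISS, MISS, L1-HIT, MISS, VC-HIT, MISS, MISS, VC-HIT, L1-HIT, VC-HIT, MISS, VC-HIT, VC-HIT, VC-HIT, L1-HIT, MISS]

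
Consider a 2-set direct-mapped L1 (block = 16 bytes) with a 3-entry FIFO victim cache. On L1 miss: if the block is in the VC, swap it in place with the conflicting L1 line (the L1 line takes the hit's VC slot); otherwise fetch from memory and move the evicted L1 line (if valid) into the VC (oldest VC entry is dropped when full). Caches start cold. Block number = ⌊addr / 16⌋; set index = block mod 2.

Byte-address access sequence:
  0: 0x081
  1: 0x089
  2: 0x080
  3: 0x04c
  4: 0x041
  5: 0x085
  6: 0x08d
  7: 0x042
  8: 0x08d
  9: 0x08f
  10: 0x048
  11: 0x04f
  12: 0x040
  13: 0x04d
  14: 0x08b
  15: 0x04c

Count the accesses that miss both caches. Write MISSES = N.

  [0] addr=0x81 blk=8 s=0: MISS | VC []
  [1] addr=0x89 blk=8 s=0: L1-HIT | VC []
  [2] addr=0x80 blk=8 s=0: L1-HIT | VC []
  [3] addr=0x4c blk=4 s=0: MISS | VC [8]
  [4] addr=0x41 blk=4 s=0: L1-HIT | VC [8]
  [5] addr=0x85 blk=8 s=0: VC-HIT | VC [4]
  [6] addr=0x8d blk=8 s=0: L1-HIT | VC [4]
  [7] addr=0x42 blk=4 s=0: VC-HIT | VC [8]
  [8] addr=0x8d blk=8 s=0: VC-HIT | VC [4]
  [9] addr=0x8f blk=8 s=0: L1-HIT | VC [4]
  [10] addr=0x48 blk=4 s=0: VC-HIT | VC [8]
  [11] addr=0x4f blk=4 s=0: L1-HIT | VC [8]
  [12] addr=0x40 blk=4 s=0: L1-HIT | VC [8]
  [13] addr=0x4d blk=4 s=0: L1-HIT | VC [8]
  [14] addr=0x8b blk=8 s=0: VC-HIT | VC [4]
  [15] addr=0x4c blk=4 s=0: VC-HIT | VC [8]

MISSES = 2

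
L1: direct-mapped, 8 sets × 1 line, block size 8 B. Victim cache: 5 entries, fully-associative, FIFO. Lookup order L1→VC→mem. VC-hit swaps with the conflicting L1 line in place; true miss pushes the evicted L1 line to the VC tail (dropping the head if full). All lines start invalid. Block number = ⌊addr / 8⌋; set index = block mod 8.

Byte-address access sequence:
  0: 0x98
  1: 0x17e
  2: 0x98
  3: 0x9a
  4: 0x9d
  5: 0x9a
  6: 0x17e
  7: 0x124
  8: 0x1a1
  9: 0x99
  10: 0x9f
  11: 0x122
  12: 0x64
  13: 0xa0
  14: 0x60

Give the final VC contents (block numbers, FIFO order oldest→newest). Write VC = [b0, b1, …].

VC = [52, 36, 20]

0: 0x98 (blk 19, set 3) → MISS  vc=[]
1: 0x17e (blk 47, set 7) → MISS  vc=[]
2: 0x98 (blk 19, set 3) → L1-HIT  vc=[]
3: 0x9a (blk 19, set 3) → L1-HIT  vc=[]
4: 0x9d (blk 19, set 3) → L1-HIT  vc=[]
5: 0x9a (blk 19, set 3) → L1-HIT  vc=[]
6: 0x17e (blk 47, set 7) → L1-HIT  vc=[]
7: 0x124 (blk 36, set 4) → MISS  vc=[]
8: 0x1a1 (blk 52, set 4) → MISS  vc=[36]
9: 0x99 (blk 19, set 3) → L1-HIT  vc=[36]
10: 0x9f (blk 19, set 3) → L1-HIT  vc=[36]
11: 0x122 (blk 36, set 4) → VC-HIT  vc=[52]
12: 0x64 (blk 12, set 4) → MISS  vc=[52, 36]
13: 0xa0 (blk 20, set 4) → MISS  vc=[52, 36, 12]
14: 0x60 (blk 12, set 4) → VC-HIT  vc=[52, 36, 20]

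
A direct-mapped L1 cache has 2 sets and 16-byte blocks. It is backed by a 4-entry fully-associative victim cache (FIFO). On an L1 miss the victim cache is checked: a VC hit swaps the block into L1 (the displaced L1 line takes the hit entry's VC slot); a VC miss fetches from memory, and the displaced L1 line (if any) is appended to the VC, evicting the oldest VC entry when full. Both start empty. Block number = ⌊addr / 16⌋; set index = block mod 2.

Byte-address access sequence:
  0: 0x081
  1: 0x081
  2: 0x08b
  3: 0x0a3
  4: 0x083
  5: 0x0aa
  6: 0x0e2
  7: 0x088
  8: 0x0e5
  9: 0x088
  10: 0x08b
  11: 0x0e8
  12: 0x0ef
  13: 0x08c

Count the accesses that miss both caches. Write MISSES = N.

MISSES = 3

  [0] addr=0x81 blk=8 s=0: MISS | VC []
  [1] addr=0x81 blk=8 s=0: L1-HIT | VC []
  [2] addr=0x8b blk=8 s=0: L1-HIT | VC []
  [3] addr=0xa3 blk=10 s=0: MISS | VC [8]
  [4] addr=0x83 blk=8 s=0: VC-HIT | VC [10]
  [5] addr=0xaa blk=10 s=0: VC-HIT | VC [8]
  [6] addr=0xe2 blk=14 s=0: MISS | VC [8, 10]
  [7] addr=0x88 blk=8 s=0: VC-HIT | VC [14, 10]
  [8] addr=0xe5 blk=14 s=0: VC-HIT | VC [8, 10]
  [9] addr=0x88 blk=8 s=0: VC-HIT | VC [14, 10]
  [10] addr=0x8b blk=8 s=0: L1-HIT | VC [14, 10]
  [11] addr=0xe8 blk=14 s=0: VC-HIT | VC [8, 10]
  [12] addr=0xef blk=14 s=0: L1-HIT | VC [8, 10]
  [13] addr=0x8c blk=8 s=0: VC-HIT | VC [14, 10]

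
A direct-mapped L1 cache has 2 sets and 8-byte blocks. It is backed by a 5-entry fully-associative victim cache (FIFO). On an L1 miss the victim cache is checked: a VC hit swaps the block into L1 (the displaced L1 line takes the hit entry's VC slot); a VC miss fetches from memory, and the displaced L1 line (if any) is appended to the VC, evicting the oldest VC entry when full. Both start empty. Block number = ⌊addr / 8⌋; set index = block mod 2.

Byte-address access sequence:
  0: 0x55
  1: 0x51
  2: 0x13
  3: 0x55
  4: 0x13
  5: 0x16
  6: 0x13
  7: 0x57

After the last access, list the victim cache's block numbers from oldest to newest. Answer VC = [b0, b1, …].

  [0] addr=0x55 blk=10 s=0: MISS | VC []
  [1] addr=0x51 blk=10 s=0: L1-HIT | VC []
  [2] addr=0x13 blk=2 s=0: MISS | VC [10]
  [3] addr=0x55 blk=10 s=0: VC-HIT | VC [2]
  [4] addr=0x13 blk=2 s=0: VC-HIT | VC [10]
  [5] addr=0x16 blk=2 s=0: L1-HIT | VC [10]
  [6] addr=0x13 blk=2 s=0: L1-HIT | VC [10]
  [7] addr=0x57 blk=10 s=0: VC-HIT | VC [2]

VC = [2]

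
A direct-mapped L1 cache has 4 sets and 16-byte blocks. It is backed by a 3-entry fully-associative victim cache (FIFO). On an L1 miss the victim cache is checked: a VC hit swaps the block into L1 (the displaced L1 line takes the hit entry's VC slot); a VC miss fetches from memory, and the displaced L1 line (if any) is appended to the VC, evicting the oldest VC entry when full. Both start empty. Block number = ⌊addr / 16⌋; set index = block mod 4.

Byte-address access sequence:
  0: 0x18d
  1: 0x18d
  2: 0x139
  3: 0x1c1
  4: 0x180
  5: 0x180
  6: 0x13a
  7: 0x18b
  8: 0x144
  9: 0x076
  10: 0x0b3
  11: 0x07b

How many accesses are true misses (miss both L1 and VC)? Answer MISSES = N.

#0 0x18d→b24/s0 MISS; vc=[]
#1 0x18d→b24/s0 L1-HIT; vc=[]
#2 0x139→b19/s3 MISS; vc=[]
#3 0x1c1→b28/s0 MISS; vc=[24]
#4 0x180→b24/s0 VC-HIT; vc=[28]
#5 0x180→b24/s0 L1-HIT; vc=[28]
#6 0x13a→b19/s3 L1-HIT; vc=[28]
#7 0x18b→b24/s0 L1-HIT; vc=[28]
#8 0x144→b20/s0 MISS; vc=[28,24]
#9 0x76→b7/s3 MISS; vc=[28,24,19]
#10 0xb3→b11/s3 MISS; vc=[24,19,7]
#11 0x7b→b7/s3 VC-HIT; vc=[24,19,11]

MISSES = 6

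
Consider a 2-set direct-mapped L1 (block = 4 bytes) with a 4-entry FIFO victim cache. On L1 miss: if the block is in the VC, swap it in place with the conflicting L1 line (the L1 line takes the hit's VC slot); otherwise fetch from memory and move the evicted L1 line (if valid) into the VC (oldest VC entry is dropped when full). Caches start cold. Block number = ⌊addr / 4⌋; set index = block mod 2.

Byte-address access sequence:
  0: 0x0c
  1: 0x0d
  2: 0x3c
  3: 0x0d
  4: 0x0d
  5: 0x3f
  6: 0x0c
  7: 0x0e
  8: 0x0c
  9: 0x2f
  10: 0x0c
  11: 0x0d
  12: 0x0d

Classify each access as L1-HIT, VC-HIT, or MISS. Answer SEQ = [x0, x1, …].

SEQ = [MISS, L1-HIT, MISS, VC-HIT, L1-HIT, VC-HIT, VC-HIT, L1-HIT, L1-HIT, MISS, VC-HIT, L1-HIT, L1-HIT]

#0 0xc→b3/s1 MISS; vc=[]
#1 0xd→b3/s1 L1-HIT; vc=[]
#2 0x3c→b15/s1 MISS; vc=[3]
#3 0xd→b3/s1 VC-HIT; vc=[15]
#4 0xd→b3/s1 L1-HIT; vc=[15]
#5 0x3f→b15/s1 VC-HIT; vc=[3]
#6 0xc→b3/s1 VC-HIT; vc=[15]
#7 0xe→b3/s1 L1-HIT; vc=[15]
#8 0xc→b3/s1 L1-HIT; vc=[15]
#9 0x2f→b11/s1 MISS; vc=[15,3]
#10 0xc→b3/s1 VC-HIT; vc=[15,11]
#11 0xd→b3/s1 L1-HIT; vc=[15,11]
#12 0xd→b3/s1 L1-HIT; vc=[15,11]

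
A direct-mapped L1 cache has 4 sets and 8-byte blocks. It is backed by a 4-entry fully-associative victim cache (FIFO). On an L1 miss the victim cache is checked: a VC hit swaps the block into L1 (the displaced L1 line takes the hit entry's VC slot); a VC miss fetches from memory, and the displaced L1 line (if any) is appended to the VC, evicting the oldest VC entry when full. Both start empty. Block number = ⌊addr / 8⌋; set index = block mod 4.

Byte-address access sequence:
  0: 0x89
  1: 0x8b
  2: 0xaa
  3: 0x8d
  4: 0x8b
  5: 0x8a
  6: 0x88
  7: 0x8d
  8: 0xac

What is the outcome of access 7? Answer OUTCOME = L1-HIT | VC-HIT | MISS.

#0 0x89→b17/s1 MISS; vc=[]
#1 0x8b→b17/s1 L1-HIT; vc=[]
#2 0xaa→b21/s1 MISS; vc=[17]
#3 0x8d→b17/s1 VC-HIT; vc=[21]
#4 0x8b→b17/s1 L1-HIT; vc=[21]
#5 0x8a→b17/s1 L1-HIT; vc=[21]
#6 0x88→b17/s1 L1-HIT; vc=[21]
#7 0x8d→b17/s1 L1-HIT; vc=[21]
#8 0xac→b21/s1 VC-HIT; vc=[17]

OUTCOME = L1-HIT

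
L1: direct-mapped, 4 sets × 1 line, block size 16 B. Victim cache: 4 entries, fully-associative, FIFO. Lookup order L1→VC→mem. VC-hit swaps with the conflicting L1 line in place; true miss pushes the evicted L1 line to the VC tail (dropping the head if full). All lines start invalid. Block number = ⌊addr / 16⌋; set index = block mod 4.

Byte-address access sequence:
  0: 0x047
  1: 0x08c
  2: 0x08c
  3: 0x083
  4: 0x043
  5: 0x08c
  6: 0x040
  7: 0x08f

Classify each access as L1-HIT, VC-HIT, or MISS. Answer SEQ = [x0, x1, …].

SEQ = [MISS, MISS, L1-HIT, L1-HIT, VC-HIT, VC-HIT, VC-HIT, VC-HIT]

0: 0x47 (blk 4, set 0) → MISS  vc=[]
1: 0x8c (blk 8, set 0) → MISS  vc=[4]
2: 0x8c (blk 8, set 0) → L1-HIT  vc=[4]
3: 0x83 (blk 8, set 0) → L1-HIT  vc=[4]
4: 0x43 (blk 4, set 0) → VC-HIT  vc=[8]
5: 0x8c (blk 8, set 0) → VC-HIT  vc=[4]
6: 0x40 (blk 4, set 0) → VC-HIT  vc=[8]
7: 0x8f (blk 8, set 0) → VC-HIT  vc=[4]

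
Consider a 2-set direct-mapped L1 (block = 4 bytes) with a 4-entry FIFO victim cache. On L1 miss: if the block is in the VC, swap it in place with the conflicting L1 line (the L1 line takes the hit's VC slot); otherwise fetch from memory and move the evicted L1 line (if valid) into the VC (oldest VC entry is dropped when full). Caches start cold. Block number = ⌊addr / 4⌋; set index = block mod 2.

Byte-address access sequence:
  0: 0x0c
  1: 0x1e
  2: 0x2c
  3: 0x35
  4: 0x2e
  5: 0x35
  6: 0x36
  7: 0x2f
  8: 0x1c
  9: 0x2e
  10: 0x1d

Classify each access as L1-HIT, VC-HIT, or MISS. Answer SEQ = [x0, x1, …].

  [0] addr=0xc blk=3 s=1: MISS | VC []
  [1] addr=0x1e blk=7 s=1: MISS | VC [3]
  [2] addr=0x2c blk=11 s=1: MISS | VC [3, 7]
  [3] addr=0x35 blk=13 s=1: MISS | VC [3, 7, 11]
  [4] addr=0x2e blk=11 s=1: VC-HIT | VC [3, 7, 13]
  [5] addr=0x35 blk=13 s=1: VC-HIT | VC [3, 7, 11]
  [6] addr=0x36 blk=13 s=1: L1-HIT | VC [3, 7, 11]
  [7] addr=0x2f blk=11 s=1: VC-HIT | VC [3, 7, 13]
  [8] addr=0x1c blk=7 s=1: VC-HIT | VC [3, 11, 13]
  [9] addr=0x2e blk=11 s=1: VC-HIT | VC [3, 7, 13]
  [10] addr=0x1d blk=7 s=1: VC-HIT | VC [3, 11, 13]

SEQ = [MISS, MISS, MISS, MISS, VC-HIT, VC-HIT, L1-HIT, VC-HIT, VC-HIT, VC-HIT, VC-HIT]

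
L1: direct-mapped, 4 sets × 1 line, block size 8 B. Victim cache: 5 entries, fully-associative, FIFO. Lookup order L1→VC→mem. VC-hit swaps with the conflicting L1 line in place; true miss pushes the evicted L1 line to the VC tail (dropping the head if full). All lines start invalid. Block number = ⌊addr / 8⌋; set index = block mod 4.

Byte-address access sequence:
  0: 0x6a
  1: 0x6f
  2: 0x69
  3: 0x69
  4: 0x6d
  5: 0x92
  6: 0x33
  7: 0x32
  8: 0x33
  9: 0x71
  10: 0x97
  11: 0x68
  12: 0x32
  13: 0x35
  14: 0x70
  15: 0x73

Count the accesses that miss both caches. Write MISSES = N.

  [0] addr=0x6a blk=13 s=1: MISS | VC []
  [1] addr=0x6f blk=13 s=1: L1-HIT | VC []
  [2] addr=0x69 blk=13 s=1: L1-HIT | VC []
  [3] addr=0x69 blk=13 s=1: L1-HIT | VC []
  [4] addr=0x6d blk=13 s=1: L1-HIT | VC []
  [5] addr=0x92 blk=18 s=2: MISS | VC []
  [6] addr=0x33 blk=6 s=2: MISS | VC [18]
  [7] addr=0x32 blk=6 s=2: L1-HIT | VC [18]
  [8] addr=0x33 blk=6 s=2: L1-HIT | VC [18]
  [9] addr=0x71 blk=14 s=2: MISS | VC [18, 6]
  [10] addr=0x97 blk=18 s=2: VC-HIT | VC [14, 6]
  [11] addr=0x68 blk=13 s=1: L1-HIT | VC [14, 6]
  [12] addr=0x32 blk=6 s=2: VC-HIT | VC [14, 18]
  [13] addr=0x35 blk=6 s=2: L1-HIT | VC [14, 18]
  [14] addr=0x70 blk=14 s=2: VC-HIT | VC [6, 18]
  [15] addr=0x73 blk=14 s=2: L1-HIT | VC [6, 18]

MISSES = 4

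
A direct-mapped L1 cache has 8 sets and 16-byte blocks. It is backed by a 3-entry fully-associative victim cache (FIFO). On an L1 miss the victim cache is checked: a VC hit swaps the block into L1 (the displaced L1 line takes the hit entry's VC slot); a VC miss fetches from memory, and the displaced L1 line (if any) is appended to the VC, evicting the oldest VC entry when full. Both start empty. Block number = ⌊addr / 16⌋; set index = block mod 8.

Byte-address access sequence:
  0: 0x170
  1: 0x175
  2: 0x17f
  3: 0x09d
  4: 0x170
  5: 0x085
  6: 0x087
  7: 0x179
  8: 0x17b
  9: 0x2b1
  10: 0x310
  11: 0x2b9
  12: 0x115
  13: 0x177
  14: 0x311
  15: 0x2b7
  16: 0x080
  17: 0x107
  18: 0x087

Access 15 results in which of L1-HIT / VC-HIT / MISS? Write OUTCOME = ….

OUTCOME = L1-HIT

#0 0x170→b23/s7 MISS; vc=[]
#1 0x175→b23/s7 L1-HIT; vc=[]
#2 0x17f→b23/s7 L1-HIT; vc=[]
#3 0x9d→b9/s1 MISS; vc=[]
#4 0x170→b23/s7 L1-HIT; vc=[]
#5 0x85→b8/s0 MISS; vc=[]
#6 0x87→b8/s0 L1-HIT; vc=[]
#7 0x179→b23/s7 L1-HIT; vc=[]
#8 0x17b→b23/s7 L1-HIT; vc=[]
#9 0x2b1→b43/s3 MISS; vc=[]
#10 0x310→b49/s1 MISS; vc=[9]
#11 0x2b9→b43/s3 L1-HIT; vc=[9]
#12 0x115→b17/s1 MISS; vc=[9,49]
#13 0x177→b23/s7 L1-HIT; vc=[9,49]
#14 0x311→b49/s1 VC-HIT; vc=[9,17]
#15 0x2b7→b43/s3 L1-HIT; vc=[9,17]
#16 0x80→b8/s0 L1-HIT; vc=[9,17]
#17 0x107→b16/s0 MISS; vc=[9,17,8]
#18 0x87→b8/s0 VC-HIT; vc=[9,17,16]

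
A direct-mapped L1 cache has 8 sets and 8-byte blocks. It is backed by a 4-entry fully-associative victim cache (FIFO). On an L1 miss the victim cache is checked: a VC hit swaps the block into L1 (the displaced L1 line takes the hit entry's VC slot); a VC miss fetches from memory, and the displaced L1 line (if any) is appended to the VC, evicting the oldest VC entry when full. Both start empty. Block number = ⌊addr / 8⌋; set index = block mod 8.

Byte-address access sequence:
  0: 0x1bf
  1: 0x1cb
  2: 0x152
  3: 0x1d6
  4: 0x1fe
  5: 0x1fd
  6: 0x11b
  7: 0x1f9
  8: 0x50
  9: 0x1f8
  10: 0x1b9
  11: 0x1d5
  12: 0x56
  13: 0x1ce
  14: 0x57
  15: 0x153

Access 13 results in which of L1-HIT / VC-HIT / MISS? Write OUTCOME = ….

0: 0x1bf (blk 55, set 7) → MISS  vc=[]
1: 0x1cb (blk 57, set 1) → MISS  vc=[]
2: 0x152 (blk 42, set 2) → MISS  vc=[]
3: 0x1d6 (blk 58, set 2) → MISS  vc=[42]
4: 0x1fe (blk 63, set 7) → MISS  vc=[42, 55]
5: 0x1fd (blk 63, set 7) → L1-HIT  vc=[42, 55]
6: 0x11b (blk 35, set 3) → MISS  vc=[42, 55]
7: 0x1f9 (blk 63, set 7) → L1-HIT  vc=[42, 55]
8: 0x50 (blk 10, set 2) → MISS  vc=[42, 55, 58]
9: 0x1f8 (blk 63, set 7) → L1-HIT  vc=[42, 55, 58]
10: 0x1b9 (blk 55, set 7) → VC-HIT  vc=[42, 63, 58]
11: 0x1d5 (blk 58, set 2) → VC-HIT  vc=[42, 63, 10]
12: 0x56 (blk 10, set 2) → VC-HIT  vc=[42, 63, 58]
13: 0x1ce (blk 57, set 1) → L1-HIT  vc=[42, 63, 58]
14: 0x57 (blk 10, set 2) → L1-HIT  vc=[42, 63, 58]
15: 0x153 (blk 42, set 2) → VC-HIT  vc=[10, 63, 58]

OUTCOME = L1-HIT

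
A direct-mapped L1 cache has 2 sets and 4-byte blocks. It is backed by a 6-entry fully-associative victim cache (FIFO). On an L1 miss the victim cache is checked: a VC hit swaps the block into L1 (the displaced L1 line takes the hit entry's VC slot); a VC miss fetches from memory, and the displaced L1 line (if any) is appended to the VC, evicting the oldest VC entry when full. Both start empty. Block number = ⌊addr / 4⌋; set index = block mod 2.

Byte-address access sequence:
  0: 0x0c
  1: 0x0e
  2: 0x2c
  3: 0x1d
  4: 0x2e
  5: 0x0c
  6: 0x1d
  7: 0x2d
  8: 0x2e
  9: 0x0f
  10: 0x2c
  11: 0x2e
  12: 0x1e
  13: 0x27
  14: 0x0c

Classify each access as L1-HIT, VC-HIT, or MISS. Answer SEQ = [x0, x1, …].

  [0] addr=0xc blk=3 s=1: MISS | VC []
  [1] addr=0xe blk=3 s=1: L1-HIT | VC []
  [2] addr=0x2c blk=11 s=1: MISS | VC [3]
  [3] addr=0x1d blk=7 s=1: MISS | VC [3, 11]
  [4] addr=0x2e blk=11 s=1: VC-HIT | VC [3, 7]
  [5] addr=0xc blk=3 s=1: VC-HIT | VC [11, 7]
  [6] addr=0x1d blk=7 s=1: VC-HIT | VC [11, 3]
  [7] addr=0x2d blk=11 s=1: VC-HIT | VC [7, 3]
  [8] addr=0x2e blk=11 s=1: L1-HIT | VC [7, 3]
  [9] addr=0xf blk=3 s=1: VC-HIT | VC [7, 11]
  [10] addr=0x2c blk=11 s=1: VC-HIT | VC [7, 3]
  [11] addr=0x2e blk=11 s=1: L1-HIT | VC [7, 3]
  [12] addr=0x1e blk=7 s=1: VC-HIT | VC [11, 3]
  [13] addr=0x27 blk=9 s=1: MISS | VC [11, 3, 7]
  [14] addr=0xc blk=3 s=1: VC-HIT | VC [11, 9, 7]

SEQ = [MISS, L1-HIT, MISS, MISS, VC-HIT, VC-HIT, VC-HIT, VC-HIT, L1-HIT, VC-HIT, VC-HIT, L1-HIT, VC-HIT, MISS, VC-HIT]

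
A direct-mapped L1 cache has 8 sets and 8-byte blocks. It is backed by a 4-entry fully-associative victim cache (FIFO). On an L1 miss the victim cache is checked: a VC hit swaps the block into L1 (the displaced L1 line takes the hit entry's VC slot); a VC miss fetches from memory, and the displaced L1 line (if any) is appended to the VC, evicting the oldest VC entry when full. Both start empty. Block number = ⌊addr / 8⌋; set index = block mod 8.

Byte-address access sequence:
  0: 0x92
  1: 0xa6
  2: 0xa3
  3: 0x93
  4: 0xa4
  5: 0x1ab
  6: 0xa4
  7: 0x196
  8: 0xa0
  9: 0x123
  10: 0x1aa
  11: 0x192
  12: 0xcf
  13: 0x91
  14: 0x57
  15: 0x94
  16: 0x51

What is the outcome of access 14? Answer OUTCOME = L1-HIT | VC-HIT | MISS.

OUTCOME = MISS

0: 0x92 (blk 18, set 2) → MISS  vc=[]
1: 0xa6 (blk 20, set 4) → MISS  vc=[]
2: 0xa3 (blk 20, set 4) → L1-HIT  vc=[]
3: 0x93 (blk 18, set 2) → L1-HIT  vc=[]
4: 0xa4 (blk 20, set 4) → L1-HIT  vc=[]
5: 0x1ab (blk 53, set 5) → MISS  vc=[]
6: 0xa4 (blk 20, set 4) → L1-HIT  vc=[]
7: 0x196 (blk 50, set 2) → MISS  vc=[18]
8: 0xa0 (blk 20, set 4) → L1-HIT  vc=[18]
9: 0x123 (blk 36, set 4) → MISS  vc=[18, 20]
10: 0x1aa (blk 53, set 5) → L1-HIT  vc=[18, 20]
11: 0x192 (blk 50, set 2) → L1-HIT  vc=[18, 20]
12: 0xcf (blk 25, set 1) → MISS  vc=[18, 20]
13: 0x91 (blk 18, set 2) → VC-HIT  vc=[50, 20]
14: 0x57 (blk 10, set 2) → MISS  vc=[50, 20, 18]
15: 0x94 (blk 18, set 2) → VC-HIT  vc=[50, 20, 10]
16: 0x51 (blk 10, set 2) → VC-HIT  vc=[50, 20, 18]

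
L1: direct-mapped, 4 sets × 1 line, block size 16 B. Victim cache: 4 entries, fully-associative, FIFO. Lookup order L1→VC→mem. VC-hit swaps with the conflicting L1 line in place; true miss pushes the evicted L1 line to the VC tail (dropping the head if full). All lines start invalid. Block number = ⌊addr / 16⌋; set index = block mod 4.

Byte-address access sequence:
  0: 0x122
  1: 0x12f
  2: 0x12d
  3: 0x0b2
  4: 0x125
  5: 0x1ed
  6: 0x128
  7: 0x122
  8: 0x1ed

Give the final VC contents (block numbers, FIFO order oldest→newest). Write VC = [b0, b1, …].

  [0] addr=0x122 blk=18 s=2: MISS | VC []
  [1] addr=0x12f blk=18 s=2: L1-HIT | VC []
  [2] addr=0x12d blk=18 s=2: L1-HIT | VC []
  [3] addr=0xb2 blk=11 s=3: MISS | VC []
  [4] addr=0x125 blk=18 s=2: L1-HIT | VC []
  [5] addr=0x1ed blk=30 s=2: MISS | VC [18]
  [6] addr=0x128 blk=18 s=2: VC-HIT | VC [30]
  [7] addr=0x122 blk=18 s=2: L1-HIT | VC [30]
  [8] addr=0x1ed blk=30 s=2: VC-HIT | VC [18]

VC = [18]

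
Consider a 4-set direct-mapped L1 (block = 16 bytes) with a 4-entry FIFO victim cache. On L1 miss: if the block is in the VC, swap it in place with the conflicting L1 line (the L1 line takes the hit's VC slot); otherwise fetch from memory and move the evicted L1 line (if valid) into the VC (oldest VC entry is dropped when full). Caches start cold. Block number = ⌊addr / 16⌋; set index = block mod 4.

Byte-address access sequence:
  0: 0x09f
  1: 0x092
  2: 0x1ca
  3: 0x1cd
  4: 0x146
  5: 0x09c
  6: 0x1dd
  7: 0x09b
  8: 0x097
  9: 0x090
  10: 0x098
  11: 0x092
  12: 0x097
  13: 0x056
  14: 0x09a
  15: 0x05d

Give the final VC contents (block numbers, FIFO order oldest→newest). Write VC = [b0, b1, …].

VC = [28, 29, 9]

  [0] addr=0x9f blk=9 s=1: MISS | VC []
  [1] addr=0x92 blk=9 s=1: L1-HIT | VC []
  [2] addr=0x1ca blk=28 s=0: MISS | VC []
  [3] addr=0x1cd blk=28 s=0: L1-HIT | VC []
  [4] addr=0x146 blk=20 s=0: MISS | VC [28]
  [5] addr=0x9c blk=9 s=1: L1-HIT | VC [28]
  [6] addr=0x1dd blk=29 s=1: MISS | VC [28, 9]
  [7] addr=0x9b blk=9 s=1: VC-HIT | VC [28, 29]
  [8] addr=0x97 blk=9 s=1: L1-HIT | VC [28, 29]
  [9] addr=0x90 blk=9 s=1: L1-HIT | VC [28, 29]
  [10] addr=0x98 blk=9 s=1: L1-HIT | VC [28, 29]
  [11] addr=0x92 blk=9 s=1: L1-HIT | VC [28, 29]
  [12] addr=0x97 blk=9 s=1: L1-HIT | VC [28, 29]
  [13] addr=0x56 blk=5 s=1: MISS | VC [28, 29, 9]
  [14] addr=0x9a blk=9 s=1: VC-HIT | VC [28, 29, 5]
  [15] addr=0x5d blk=5 s=1: VC-HIT | VC [28, 29, 9]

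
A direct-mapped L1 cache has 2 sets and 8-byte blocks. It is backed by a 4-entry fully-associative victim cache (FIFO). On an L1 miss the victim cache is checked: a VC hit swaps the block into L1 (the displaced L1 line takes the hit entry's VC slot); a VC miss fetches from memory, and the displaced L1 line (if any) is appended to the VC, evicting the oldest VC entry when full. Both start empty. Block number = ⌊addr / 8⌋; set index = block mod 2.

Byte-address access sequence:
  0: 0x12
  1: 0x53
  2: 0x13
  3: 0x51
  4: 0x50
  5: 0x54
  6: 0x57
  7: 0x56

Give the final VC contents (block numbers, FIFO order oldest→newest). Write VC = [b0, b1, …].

#0 0x12→b2/s0 MISS; vc=[]
#1 0x53→b10/s0 MISS; vc=[2]
#2 0x13→b2/s0 VC-HIT; vc=[10]
#3 0x51→b10/s0 VC-HIT; vc=[2]
#4 0x50→b10/s0 L1-HIT; vc=[2]
#5 0x54→b10/s0 L1-HIT; vc=[2]
#6 0x57→b10/s0 L1-HIT; vc=[2]
#7 0x56→b10/s0 L1-HIT; vc=[2]

VC = [2]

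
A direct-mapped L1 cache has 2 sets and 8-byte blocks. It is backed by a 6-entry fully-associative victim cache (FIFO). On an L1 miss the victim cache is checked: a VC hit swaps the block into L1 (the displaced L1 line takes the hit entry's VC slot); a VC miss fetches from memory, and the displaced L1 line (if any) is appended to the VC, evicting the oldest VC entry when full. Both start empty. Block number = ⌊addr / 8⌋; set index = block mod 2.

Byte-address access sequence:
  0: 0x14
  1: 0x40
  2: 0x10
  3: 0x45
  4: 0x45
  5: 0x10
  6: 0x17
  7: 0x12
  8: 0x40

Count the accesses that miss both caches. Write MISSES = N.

MISSES = 2

#0 0x14→b2/s0 MISS; vc=[]
#1 0x40→b8/s0 MISS; vc=[2]
#2 0x10→b2/s0 VC-HIT; vc=[8]
#3 0x45→b8/s0 VC-HIT; vc=[2]
#4 0x45→b8/s0 L1-HIT; vc=[2]
#5 0x10→b2/s0 VC-HIT; vc=[8]
#6 0x17→b2/s0 L1-HIT; vc=[8]
#7 0x12→b2/s0 L1-HIT; vc=[8]
#8 0x40→b8/s0 VC-HIT; vc=[2]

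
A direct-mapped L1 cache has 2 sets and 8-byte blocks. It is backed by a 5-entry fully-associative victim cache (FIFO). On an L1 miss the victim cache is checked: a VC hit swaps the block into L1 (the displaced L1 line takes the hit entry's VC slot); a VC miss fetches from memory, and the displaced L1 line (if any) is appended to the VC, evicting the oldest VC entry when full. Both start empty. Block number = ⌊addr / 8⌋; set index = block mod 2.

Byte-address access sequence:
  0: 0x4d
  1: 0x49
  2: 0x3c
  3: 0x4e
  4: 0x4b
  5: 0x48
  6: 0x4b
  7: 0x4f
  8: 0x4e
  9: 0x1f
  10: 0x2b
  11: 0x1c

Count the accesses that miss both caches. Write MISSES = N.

#0 0x4d→b9/s1 MISS; vc=[]
#1 0x49→b9/s1 L1-HIT; vc=[]
#2 0x3c→b7/s1 MISS; vc=[9]
#3 0x4e→b9/s1 VC-HIT; vc=[7]
#4 0x4b→b9/s1 L1-HIT; vc=[7]
#5 0x48→b9/s1 L1-HIT; vc=[7]
#6 0x4b→b9/s1 L1-HIT; vc=[7]
#7 0x4f→b9/s1 L1-HIT; vc=[7]
#8 0x4e→b9/s1 L1-HIT; vc=[7]
#9 0x1f→b3/s1 MISS; vc=[7,9]
#10 0x2b→b5/s1 MISS; vc=[7,9,3]
#11 0x1c→b3/s1 VC-HIT; vc=[7,9,5]

MISSES = 4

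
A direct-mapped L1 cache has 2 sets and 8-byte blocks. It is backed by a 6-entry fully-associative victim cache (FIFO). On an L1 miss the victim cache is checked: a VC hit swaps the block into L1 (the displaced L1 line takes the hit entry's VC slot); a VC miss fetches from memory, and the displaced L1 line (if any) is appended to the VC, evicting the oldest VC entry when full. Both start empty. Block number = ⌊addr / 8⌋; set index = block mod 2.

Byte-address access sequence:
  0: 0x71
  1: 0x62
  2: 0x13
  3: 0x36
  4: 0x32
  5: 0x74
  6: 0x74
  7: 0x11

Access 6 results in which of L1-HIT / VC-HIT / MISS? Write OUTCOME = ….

OUTCOME = L1-HIT

#0 0x71→b14/s0 MISS; vc=[]
#1 0x62→b12/s0 MISS; vc=[14]
#2 0x13→b2/s0 MISS; vc=[14,12]
#3 0x36→b6/s0 MISS; vc=[14,12,2]
#4 0x32→b6/s0 L1-HIT; vc=[14,12,2]
#5 0x74→b14/s0 VC-HIT; vc=[6,12,2]
#6 0x74→b14/s0 L1-HIT; vc=[6,12,2]
#7 0x11→b2/s0 VC-HIT; vc=[6,12,14]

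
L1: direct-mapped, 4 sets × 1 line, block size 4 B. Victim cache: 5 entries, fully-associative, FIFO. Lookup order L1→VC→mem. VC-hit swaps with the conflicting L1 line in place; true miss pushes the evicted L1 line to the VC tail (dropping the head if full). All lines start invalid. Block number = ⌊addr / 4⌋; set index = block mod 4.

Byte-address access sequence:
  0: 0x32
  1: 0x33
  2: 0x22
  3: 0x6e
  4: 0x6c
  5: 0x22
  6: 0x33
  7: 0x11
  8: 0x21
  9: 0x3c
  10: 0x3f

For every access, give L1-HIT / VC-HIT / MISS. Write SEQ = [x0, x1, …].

  [0] addr=0x32 blk=12 s=0: MISS | VC []
  [1] addr=0x33 blk=12 s=0: L1-HIT | VC []
  [2] addr=0x22 blk=8 s=0: MISS | VC [12]
  [3] addr=0x6e blk=27 s=3: MISS | VC [12]
  [4] addr=0x6c blk=27 s=3: L1-HIT | VC [12]
  [5] addr=0x22 blk=8 s=0: L1-HIT | VC [12]
  [6] addr=0x33 blk=12 s=0: VC-HIT | VC [8]
  [7] addr=0x11 blk=4 s=0: MISS | VC [8, 12]
  [8] addr=0x21 blk=8 s=0: VC-HIT | VC [4, 12]
  [9] addr=0x3c blk=15 s=3: MISS | VC [4, 12, 27]
  [10] addr=0x3f blk=15 s=3: L1-HIT | VC [4, 12, 27]

SEQ = [MISS, L1-HIT, MISS, MISS, L1-HIT, L1-HIT, VC-HIT, MISS, VC-HIT, MISS, L1-HIT]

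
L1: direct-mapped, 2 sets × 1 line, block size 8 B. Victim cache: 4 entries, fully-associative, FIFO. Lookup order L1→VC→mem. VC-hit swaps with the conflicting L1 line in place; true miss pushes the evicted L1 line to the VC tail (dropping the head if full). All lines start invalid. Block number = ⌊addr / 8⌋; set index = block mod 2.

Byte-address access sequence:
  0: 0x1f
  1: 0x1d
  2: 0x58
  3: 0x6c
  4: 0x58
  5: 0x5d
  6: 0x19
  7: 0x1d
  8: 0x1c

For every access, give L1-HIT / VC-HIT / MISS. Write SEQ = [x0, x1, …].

0: 0x1f (blk 3, set 1) → MISS  vc=[]
1: 0x1d (blk 3, set 1) → L1-HIT  vc=[]
2: 0x58 (blk 11, set 1) → MISS  vc=[3]
3: 0x6c (blk 13, set 1) → MISS  vc=[3, 11]
4: 0x58 (blk 11, set 1) → VC-HIT  vc=[3, 13]
5: 0x5d (blk 11, set 1) → L1-HIT  vc=[3, 13]
6: 0x19 (blk 3, set 1) → VC-HIT  vc=[11, 13]
7: 0x1d (blk 3, set 1) → L1-HIT  vc=[11, 13]
8: 0x1c (blk 3, set 1) → L1-HIT  vc=[11, 13]

SEQ = [MISS, L1-HIT, MISS, MISS, VC-HIT, L1-HIT, VC-HIT, L1-HIT, L1-HIT]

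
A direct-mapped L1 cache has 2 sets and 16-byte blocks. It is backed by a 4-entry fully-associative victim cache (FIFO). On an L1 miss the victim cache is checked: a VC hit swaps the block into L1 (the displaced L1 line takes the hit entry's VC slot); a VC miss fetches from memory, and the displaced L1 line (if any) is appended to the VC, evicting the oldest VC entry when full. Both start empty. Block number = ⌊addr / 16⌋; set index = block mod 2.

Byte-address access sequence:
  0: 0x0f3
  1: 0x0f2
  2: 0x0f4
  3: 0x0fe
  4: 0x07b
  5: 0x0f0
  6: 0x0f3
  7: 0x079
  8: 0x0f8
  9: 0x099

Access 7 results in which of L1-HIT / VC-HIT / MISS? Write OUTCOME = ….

OUTCOME = VC-HIT

  [0] addr=0xf3 blk=15 s=1: MISS | VC []
  [1] addr=0xf2 blk=15 s=1: L1-HIT | VC []
  [2] addr=0xf4 blk=15 s=1: L1-HIT | VC []
  [3] addr=0xfe blk=15 s=1: L1-HIT | VC []
  [4] addr=0x7b blk=7 s=1: MISS | VC [15]
  [5] addr=0xf0 blk=15 s=1: VC-HIT | VC [7]
  [6] addr=0xf3 blk=15 s=1: L1-HIT | VC [7]
  [7] addr=0x79 blk=7 s=1: VC-HIT | VC [15]
  [8] addr=0xf8 blk=15 s=1: VC-HIT | VC [7]
  [9] addr=0x99 blk=9 s=1: MISS | VC [7, 15]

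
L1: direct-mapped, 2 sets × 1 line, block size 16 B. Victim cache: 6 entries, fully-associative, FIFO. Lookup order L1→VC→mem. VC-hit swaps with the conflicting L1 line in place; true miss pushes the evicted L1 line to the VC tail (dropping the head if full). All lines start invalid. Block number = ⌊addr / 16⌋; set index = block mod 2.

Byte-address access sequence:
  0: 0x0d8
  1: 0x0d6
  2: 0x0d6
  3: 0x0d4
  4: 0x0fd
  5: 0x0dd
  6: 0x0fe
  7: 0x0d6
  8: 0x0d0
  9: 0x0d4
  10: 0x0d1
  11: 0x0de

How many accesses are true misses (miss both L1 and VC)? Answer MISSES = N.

  [0] addr=0xd8 blk=13 s=1: MISS | VC []
  [1] addr=0xd6 blk=13 s=1: L1-HIT | VC []
  [2] addr=0xd6 blk=13 s=1: L1-HIT | VC []
  [3] addr=0xd4 blk=13 s=1: L1-HIT | VC []
  [4] addr=0xfd blk=15 s=1: MISS | VC [13]
  [5] addr=0xdd blk=13 s=1: VC-HIT | VC [15]
  [6] addr=0xfe blk=15 s=1: VC-HIT | VC [13]
  [7] addr=0xd6 blk=13 s=1: VC-HIT | VC [15]
  [8] addr=0xd0 blk=13 s=1: L1-HIT | VC [15]
  [9] addr=0xd4 blk=13 s=1: L1-HIT | VC [15]
  [10] addr=0xd1 blk=13 s=1: L1-HIT | VC [15]
  [11] addr=0xde blk=13 s=1: L1-HIT | VC [15]

MISSES = 2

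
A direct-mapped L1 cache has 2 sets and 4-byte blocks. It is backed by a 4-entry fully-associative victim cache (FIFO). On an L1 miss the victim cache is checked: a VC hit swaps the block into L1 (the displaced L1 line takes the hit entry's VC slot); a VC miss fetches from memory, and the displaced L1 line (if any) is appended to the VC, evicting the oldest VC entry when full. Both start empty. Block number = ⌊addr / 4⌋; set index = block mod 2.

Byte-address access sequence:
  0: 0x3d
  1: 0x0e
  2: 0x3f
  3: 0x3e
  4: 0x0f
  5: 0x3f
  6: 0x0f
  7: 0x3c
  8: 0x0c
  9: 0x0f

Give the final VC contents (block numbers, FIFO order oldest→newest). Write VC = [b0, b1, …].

VC = [15]

0: 0x3d (blk 15, set 1) → MISS  vc=[]
1: 0xe (blk 3, set 1) → MISS  vc=[15]
2: 0x3f (blk 15, set 1) → VC-HIT  vc=[3]
3: 0x3e (blk 15, set 1) → L1-HIT  vc=[3]
4: 0xf (blk 3, set 1) → VC-HIT  vc=[15]
5: 0x3f (blk 15, set 1) → VC-HIT  vc=[3]
6: 0xf (blk 3, set 1) → VC-HIT  vc=[15]
7: 0x3c (blk 15, set 1) → VC-HIT  vc=[3]
8: 0xc (blk 3, set 1) → VC-HIT  vc=[15]
9: 0xf (blk 3, set 1) → L1-HIT  vc=[15]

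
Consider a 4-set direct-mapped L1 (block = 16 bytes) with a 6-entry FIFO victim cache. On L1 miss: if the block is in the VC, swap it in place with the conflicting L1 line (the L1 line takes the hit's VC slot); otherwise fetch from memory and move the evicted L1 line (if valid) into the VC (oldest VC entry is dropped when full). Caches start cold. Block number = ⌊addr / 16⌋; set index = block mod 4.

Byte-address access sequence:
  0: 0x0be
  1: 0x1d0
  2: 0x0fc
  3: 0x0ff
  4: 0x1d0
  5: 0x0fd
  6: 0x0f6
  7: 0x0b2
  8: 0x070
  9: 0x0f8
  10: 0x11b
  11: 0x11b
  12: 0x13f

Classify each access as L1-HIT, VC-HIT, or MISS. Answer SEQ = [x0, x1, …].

#0 0xbe→b11/s3 MISS; vc=[]
#1 0x1d0→b29/s1 MISS; vc=[]
#2 0xfc→b15/s3 MISS; vc=[11]
#3 0xff→b15/s3 L1-HIT; vc=[11]
#4 0x1d0→b29/s1 L1-HIT; vc=[11]
#5 0xfd→b15/s3 L1-HIT; vc=[11]
#6 0xf6→b15/s3 L1-HIT; vc=[11]
#7 0xb2→b11/s3 VC-HIT; vc=[15]
#8 0x70→b7/s3 MISS; vc=[15,11]
#9 0xf8→b15/s3 VC-HIT; vc=[7,11]
#10 0x11b→b17/s1 MISS; vc=[7,11,29]
#11 0x11b→b17/s1 L1-HIT; vc=[7,11,29]
#12 0x13f→b19/s3 MISS; vc=[7,11,29,15]

SEQ = [MISS, MISS, MISS, L1-HIT, L1-HIT, L1-HIT, L1-HIT, VC-HIT, MISS, VC-HIT, MISS, L1-HIT, MISS]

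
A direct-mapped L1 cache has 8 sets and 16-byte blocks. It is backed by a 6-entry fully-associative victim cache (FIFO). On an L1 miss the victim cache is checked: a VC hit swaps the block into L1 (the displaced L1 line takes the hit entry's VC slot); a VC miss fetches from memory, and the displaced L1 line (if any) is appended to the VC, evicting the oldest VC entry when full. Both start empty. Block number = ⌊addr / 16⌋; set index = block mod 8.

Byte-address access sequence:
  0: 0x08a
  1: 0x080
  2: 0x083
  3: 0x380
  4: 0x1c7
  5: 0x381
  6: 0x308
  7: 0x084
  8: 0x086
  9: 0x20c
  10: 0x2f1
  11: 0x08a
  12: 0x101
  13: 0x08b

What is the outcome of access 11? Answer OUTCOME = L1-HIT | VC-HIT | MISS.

OUTCOME = VC-HIT

  [0] addr=0x8a blk=8 s=0: MISS | VC []
  [1] addr=0x80 blk=8 s=0: L1-HIT | VC []
  [2] addr=0x83 blk=8 s=0: L1-HIT | VC []
  [3] addr=0x380 blk=56 s=0: MISS | VC [8]
  [4] addr=0x1c7 blk=28 s=4: MISS | VC [8]
  [5] addr=0x381 blk=56 s=0: L1-HIT | VC [8]
  [6] addr=0x308 blk=48 s=0: MISS | VC [8, 56]
  [7] addr=0x84 blk=8 s=0: VC-HIT | VC [48, 56]
  [8] addr=0x86 blk=8 s=0: L1-HIT | VC [48, 56]
  [9] addr=0x20c blk=32 s=0: MISS | VC [48, 56, 8]
  [10] addr=0x2f1 blk=47 s=7: MISS | VC [48, 56, 8]
  [11] addr=0x8a blk=8 s=0: VC-HIT | VC [48, 56, 32]
  [12] addr=0x101 blk=16 s=0: MISS | VC [48, 56, 32, 8]
  [13] addr=0x8b blk=8 s=0: VC-HIT | VC [48, 56, 32, 16]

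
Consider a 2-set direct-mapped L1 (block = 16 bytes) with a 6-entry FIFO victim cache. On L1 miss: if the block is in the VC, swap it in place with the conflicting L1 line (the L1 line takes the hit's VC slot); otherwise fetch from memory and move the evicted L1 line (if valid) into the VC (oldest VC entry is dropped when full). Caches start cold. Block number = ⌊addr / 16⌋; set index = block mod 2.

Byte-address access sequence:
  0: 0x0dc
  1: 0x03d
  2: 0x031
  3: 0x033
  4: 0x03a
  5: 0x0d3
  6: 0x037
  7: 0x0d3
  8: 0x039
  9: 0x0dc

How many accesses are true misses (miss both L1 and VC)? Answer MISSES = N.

#0 0xdc→b13/s1 MISS; vc=[]
#1 0x3d→b3/s1 MISS; vc=[13]
#2 0x31→b3/s1 L1-HIT; vc=[13]
#3 0x33→b3/s1 L1-HIT; vc=[13]
#4 0x3a→b3/s1 L1-HIT; vc=[13]
#5 0xd3→b13/s1 VC-HIT; vc=[3]
#6 0x37→b3/s1 VC-HIT; vc=[13]
#7 0xd3→b13/s1 VC-HIT; vc=[3]
#8 0x39→b3/s1 VC-HIT; vc=[13]
#9 0xdc→b13/s1 VC-HIT; vc=[3]

MISSES = 2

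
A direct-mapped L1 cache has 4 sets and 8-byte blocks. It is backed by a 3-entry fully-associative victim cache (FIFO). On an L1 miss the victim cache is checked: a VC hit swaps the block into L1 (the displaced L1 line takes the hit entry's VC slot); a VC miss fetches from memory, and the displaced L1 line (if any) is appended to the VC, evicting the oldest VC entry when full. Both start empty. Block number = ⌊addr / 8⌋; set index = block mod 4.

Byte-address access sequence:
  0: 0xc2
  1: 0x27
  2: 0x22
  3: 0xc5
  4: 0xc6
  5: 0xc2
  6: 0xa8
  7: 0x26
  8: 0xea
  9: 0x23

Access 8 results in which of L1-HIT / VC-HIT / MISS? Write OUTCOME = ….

  [0] addr=0xc2 blk=24 s=0: MISS | VC []
  [1] addr=0x27 blk=4 s=0: MISS | VC [24]
  [2] addr=0x22 blk=4 s=0: L1-HIT | VC [24]
  [3] addr=0xc5 blk=24 s=0: VC-HIT | VC [4]
  [4] addr=0xc6 blk=24 s=0: L1-HIT | VC [4]
  [5] addr=0xc2 blk=24 s=0: L1-HIT | VC [4]
  [6] addr=0xa8 blk=21 s=1: MISS | VC [4]
  [7] addr=0x26 blk=4 s=0: VC-HIT | VC [24]
  [8] addr=0xea blk=29 s=1: MISS | VC [24, 21]
  [9] addr=0x23 blk=4 s=0: L1-HIT | VC [24, 21]

OUTCOME = MISS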